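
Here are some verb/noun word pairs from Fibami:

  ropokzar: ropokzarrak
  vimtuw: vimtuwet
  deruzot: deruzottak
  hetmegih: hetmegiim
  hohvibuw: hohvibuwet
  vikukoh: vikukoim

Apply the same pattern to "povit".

povittak

vikukoh and deruzot both have last vowel 'o' yet inflect differently (vikukoim, deruzottak), so the last vowel is not what conditions the rule; the final letter is.
"povit" ends in -t. The one such stem in the data (deruzot → deruzottak) doubles the final consonant and adds -ak (as does ropokzar), so the same rule applies.
The other patterns: stems ending in -h drop the final letter and add -im; stems ending in -w add -et.
So povit → povittak.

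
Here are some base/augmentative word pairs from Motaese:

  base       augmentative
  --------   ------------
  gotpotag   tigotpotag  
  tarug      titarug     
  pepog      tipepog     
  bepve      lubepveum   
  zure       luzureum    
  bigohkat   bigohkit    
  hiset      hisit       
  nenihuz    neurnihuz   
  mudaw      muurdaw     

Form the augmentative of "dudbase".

"dudbase" ends in -e. The stems ending in -e (bepve → lubepveum, zure → luzureum) add lu- … -um around the stem.
The other patterns: stems ending in -g add the prefix ti-; stems ending in -t change the last vowel to 'i'; stems ending in -w or -z insert -ur- after the first vowel.
So dudbase → lududbaseum.

lududbaseum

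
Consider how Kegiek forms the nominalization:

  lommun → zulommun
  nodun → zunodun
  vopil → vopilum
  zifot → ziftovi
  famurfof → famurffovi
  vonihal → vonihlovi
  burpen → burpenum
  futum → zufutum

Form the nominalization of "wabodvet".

vonihal and vopil both end in -l yet inflect differently (vonihlovi, vopilum), so the final letter is not what conditions the rule; the last vowel is.
"wabodvet" has last vowel 'e'. The one such stem in the data (burpen → burpenum) adds -um, so the same rule applies.
The other patterns: stems whose last vowel is 'u' add the prefix zu-; stems whose last vowel is 'a' or 'o' delete the last vowel and add -ovi.
So wabodvet → wabodvetum.

wabodvetum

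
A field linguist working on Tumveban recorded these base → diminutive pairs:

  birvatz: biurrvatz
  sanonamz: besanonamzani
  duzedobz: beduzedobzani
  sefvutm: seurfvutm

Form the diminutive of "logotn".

lourgotn

"logotn" has second-to-last letter 't'. The stems whose second-to-last letter is 't' (sefvutm → seurfvutm, birvatz → biurrvatz) insert -ur- after the first vowel.
So logotn → lourgotn.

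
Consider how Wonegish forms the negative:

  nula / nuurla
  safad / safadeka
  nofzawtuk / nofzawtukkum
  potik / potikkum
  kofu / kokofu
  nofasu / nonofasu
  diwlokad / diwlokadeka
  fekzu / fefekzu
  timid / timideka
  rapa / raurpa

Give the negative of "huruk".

timid and potik both have last vowel 'i' yet inflect differently (timideka, potikkum), so the last vowel is not what conditions the rule; the final letter is.
"huruk" ends in -k. The stems ending in -k (potik → potikkum, nofzawtuk → nofzawtukkum) double the final consonant and add -um.
So huruk → hurukkum.

hurukkum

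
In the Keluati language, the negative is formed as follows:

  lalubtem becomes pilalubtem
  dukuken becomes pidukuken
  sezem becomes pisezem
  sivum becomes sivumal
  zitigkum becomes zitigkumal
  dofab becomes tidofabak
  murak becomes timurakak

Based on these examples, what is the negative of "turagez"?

pituragez

lalubtem and sivum both end in -m yet inflect differently (pilalubtem, sivumal), so the final letter is not what conditions the rule; the last vowel is.
"turagez" has last vowel 'e'. The stems whose last vowel is 'e' (lalubtem → pilalubtem, dukuken → pidukuken, sezem → pisezem) add the prefix pi-.
The other patterns: stems whose last vowel is 'u' add -al; stems whose last vowel is 'a' add ti- … -ak around the stem.
So turagez → pituragez.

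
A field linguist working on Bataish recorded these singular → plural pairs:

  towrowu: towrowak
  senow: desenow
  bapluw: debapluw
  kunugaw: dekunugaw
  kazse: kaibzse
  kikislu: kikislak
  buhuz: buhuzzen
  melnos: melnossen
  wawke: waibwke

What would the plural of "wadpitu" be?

wadpitak

kikislu and bapluw both have last vowel 'u' yet inflect differently (kikislak, debapluw), so the last vowel is not what conditions the rule; the final letter is.
"wadpitu" ends in -u. The stems ending in -u (kikislu → kikislak, towrowu → towrowak) drop the final letter and add -ak.
The other patterns: stems ending in -w add the prefix de-; stems ending in -e insert -ib- after the first vowel; stems ending in -s or -z double the final consonant and add -en.
So wadpitu → wadpitak.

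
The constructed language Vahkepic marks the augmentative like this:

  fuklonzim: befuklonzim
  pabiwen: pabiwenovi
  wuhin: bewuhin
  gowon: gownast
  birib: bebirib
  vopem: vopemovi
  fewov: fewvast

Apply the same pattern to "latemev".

latemevovi

"latemev" has last vowel 'e'. The stems whose last vowel is 'e' (vopem → vopemovi, pabiwen → pabiwenovi) add -ovi.
The other patterns: stems whose last vowel is 'i' add the prefix be-; stems whose last vowel is 'o' delete the last vowel and add -ast.
So latemev → latemevovi.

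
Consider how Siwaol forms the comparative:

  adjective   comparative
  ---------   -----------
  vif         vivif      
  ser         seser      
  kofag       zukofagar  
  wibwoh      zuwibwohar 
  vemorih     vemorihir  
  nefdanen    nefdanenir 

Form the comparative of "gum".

"gum" has 1 vowel. The stems with 1 vowel (vif → vivif, ser → seser) repeat the first consonant+vowel as a prefix.
So gum → gugum.

gugum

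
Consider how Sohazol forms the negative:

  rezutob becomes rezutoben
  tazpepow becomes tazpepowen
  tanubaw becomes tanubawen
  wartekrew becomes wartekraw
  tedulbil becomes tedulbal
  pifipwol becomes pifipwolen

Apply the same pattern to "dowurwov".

dowurwoven

tazpepow and wartekrew both end in -w yet inflect differently (tazpepowen, wartekraw), so the final letter is not what conditions the rule; the last vowel is.
"dowurwov" has last vowel 'o'. The stems whose last vowel is 'o' (pifipwol → pifipwolen, tazpepow → tazpepowen, rezutob → rezutoben) add -en.
So dowurwov → dowurwoven.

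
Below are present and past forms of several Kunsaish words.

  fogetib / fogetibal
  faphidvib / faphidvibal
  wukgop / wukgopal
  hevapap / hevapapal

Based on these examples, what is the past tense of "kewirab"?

kewirabal

Every pair shown (fogetib → fogetibal, faphidvib → faphidvibal, wukgop → wukgopal, …) follows the same rule: add -al.
So kewirab → kewirabal.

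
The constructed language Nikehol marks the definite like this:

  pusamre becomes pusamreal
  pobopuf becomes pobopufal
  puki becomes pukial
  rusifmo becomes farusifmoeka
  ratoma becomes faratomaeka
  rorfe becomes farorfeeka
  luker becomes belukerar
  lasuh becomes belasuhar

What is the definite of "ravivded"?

pusamre and rorfe both end in -e yet inflect differently (pusamreal, farorfeeka), so the final letter is not what conditions the rule; the first letter is.
"ravivded" begins with r-. The stems beginning with r- (rusifmo → farusifmoeka, ratoma → faratomaeka, rorfe → farorfeeka) add fa- … -eka around the stem.
The other patterns: stems beginning with p- add -al; stems beginning with l- add be- … -ar around the stem.
So ravivded → faravivdedeka.

faravivdedeka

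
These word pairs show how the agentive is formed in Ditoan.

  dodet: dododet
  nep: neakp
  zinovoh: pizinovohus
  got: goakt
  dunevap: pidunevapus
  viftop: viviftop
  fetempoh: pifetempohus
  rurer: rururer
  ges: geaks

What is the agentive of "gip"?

got and dodet both end in -t yet inflect differently (goakt, dododet), so the final letter is not what conditions the rule; the number of vowels is.
"gip" has 1 vowel. The stems with 1 vowel (got → goakt, ges → geaks, nep → neakp) insert -ak- after the first vowel.
So gip → giakp.

giakp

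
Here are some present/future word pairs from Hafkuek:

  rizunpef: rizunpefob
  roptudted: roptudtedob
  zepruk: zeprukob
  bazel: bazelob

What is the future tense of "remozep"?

remozepob

Every pair shown (rizunpef → rizunpefob, roptudted → roptudtedob, zepruk → zeprukob, …) follows the same rule: add -ob.
So remozep → remozepob.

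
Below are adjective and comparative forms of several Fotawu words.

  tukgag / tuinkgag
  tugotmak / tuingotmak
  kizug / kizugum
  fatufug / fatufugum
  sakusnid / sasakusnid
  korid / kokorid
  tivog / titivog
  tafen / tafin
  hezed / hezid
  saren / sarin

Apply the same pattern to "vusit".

vuvusit

tukgag and kizug both end in -g yet inflect differently (tuinkgag, kizugum), so the final letter is not what conditions the rule; the last vowel is.
"vusit" has last vowel 'i'. The stems whose last vowel is 'i' (sakusnid → sasakusnid, korid → kokorid) repeat the first consonant+vowel as a prefix.
So vusit → vuvusit.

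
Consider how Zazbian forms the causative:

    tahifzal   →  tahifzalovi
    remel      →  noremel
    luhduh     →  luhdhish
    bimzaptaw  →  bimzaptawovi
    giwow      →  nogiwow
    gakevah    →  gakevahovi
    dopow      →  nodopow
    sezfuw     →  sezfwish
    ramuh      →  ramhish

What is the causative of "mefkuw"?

"mefkuw" has last vowel 'u'. The stems whose last vowel is 'u' (luhduh → luhdhish, sezfuw → sezfwish, ramuh → ramhish) delete the last vowel and add -ish.
So mefkuw → mefkwish.

mefkwish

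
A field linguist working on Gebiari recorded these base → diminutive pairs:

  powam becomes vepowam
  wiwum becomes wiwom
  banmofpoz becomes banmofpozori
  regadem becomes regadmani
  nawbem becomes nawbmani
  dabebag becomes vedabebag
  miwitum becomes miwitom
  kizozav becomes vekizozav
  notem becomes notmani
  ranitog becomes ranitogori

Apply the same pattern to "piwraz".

"piwraz" has last vowel 'a'. The stems whose last vowel is 'a' (powam → vepowam, dabebag → vedabebag, kizozav → vekizozav) add the prefix ve-.
So piwraz → vepiwraz.

vepiwraz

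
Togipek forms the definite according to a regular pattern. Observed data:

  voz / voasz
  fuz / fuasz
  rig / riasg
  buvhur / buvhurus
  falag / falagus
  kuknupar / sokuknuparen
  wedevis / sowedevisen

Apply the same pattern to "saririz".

rig and falag both end in -g yet inflect differently (riasg, falagus), so the final letter is not what conditions the rule; the number of vowels is.
"saririz" has 3 vowels. The stems with 3 vowels (kuknupar → sokuknuparen, wedevis → sowedevisen) add so- … -en around the stem.
The other patterns: stems with 1 vowel insert -as- after the first vowel; stems with 2 vowels add -us.
So saririz → sosaririzen.

sosaririzen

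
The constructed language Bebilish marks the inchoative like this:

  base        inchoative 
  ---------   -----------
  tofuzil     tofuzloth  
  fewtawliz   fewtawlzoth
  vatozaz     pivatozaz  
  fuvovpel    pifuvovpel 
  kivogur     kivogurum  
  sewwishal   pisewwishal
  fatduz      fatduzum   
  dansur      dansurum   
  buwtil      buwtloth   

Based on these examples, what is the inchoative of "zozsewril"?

"zozsewril" has last vowel 'i'. The stems whose last vowel is 'i' (buwtil → buwtloth, fewtawliz → fewtawlzoth, tofuzil → tofuzloth) delete the last vowel and add -oth.
The other patterns: stems whose last vowel is 'u' add -um; stems whose last vowel is 'a' or 'e' add the prefix pi-.
So zozsewril → zozsewrloth.

zozsewrloth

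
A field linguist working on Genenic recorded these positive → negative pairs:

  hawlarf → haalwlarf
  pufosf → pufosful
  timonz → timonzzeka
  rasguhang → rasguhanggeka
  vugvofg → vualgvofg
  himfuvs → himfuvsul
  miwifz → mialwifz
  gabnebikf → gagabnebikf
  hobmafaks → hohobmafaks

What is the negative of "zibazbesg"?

pufosf and gabnebikf both end in -f yet inflect differently (pufosful, gagabnebikf), so the final letter is not what conditions the rule; the second-to-last letter is.
"zibazbesg" has second-to-last letter 's'. The one such stem in the data (pufosf → pufosful) adds -ul, so the same rule applies.
So zibazbesg → zibazbesgul.

zibazbesgul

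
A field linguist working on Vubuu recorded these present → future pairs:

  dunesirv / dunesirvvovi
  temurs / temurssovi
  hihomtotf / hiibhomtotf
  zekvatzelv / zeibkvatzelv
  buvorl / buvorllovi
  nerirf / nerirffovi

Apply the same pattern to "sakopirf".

"sakopirf" has second-to-last letter 'r'. The stems whose second-to-last letter is 'r' (buvorl → buvorllovi, nerirf → nerirffovi, temurs → temurssovi) double the final consonant and add -ovi.
The other pattern: stems whose second-to-last letter is 'l' or 't' insert -ib- after the first vowel.
So sakopirf → sakopirffovi.

sakopirffovi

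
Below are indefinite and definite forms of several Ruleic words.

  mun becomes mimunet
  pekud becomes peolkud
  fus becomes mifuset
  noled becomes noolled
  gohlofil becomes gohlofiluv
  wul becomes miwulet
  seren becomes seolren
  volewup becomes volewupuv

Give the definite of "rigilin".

rigilinuv

mun and seren both end in -n yet inflect differently (mimunet, seolren), so the final letter is not what conditions the rule; the number of vowels is.
"rigilin" has 3 vowels. The stems with 3 vowels (volewup → volewupuv, gohlofil → gohlofiluv) add -uv.
The other patterns: stems with 1 vowel add mi- … -et around the stem; stems with 2 vowels insert -ol- after the first vowel.
So rigilin → rigilinuv.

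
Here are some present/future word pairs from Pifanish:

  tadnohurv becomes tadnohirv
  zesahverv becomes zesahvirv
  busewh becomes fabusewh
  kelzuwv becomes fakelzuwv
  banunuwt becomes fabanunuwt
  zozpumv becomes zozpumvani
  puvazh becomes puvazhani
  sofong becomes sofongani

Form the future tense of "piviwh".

fapiviwh

tadnohurv and kelzuwv both end in -v yet inflect differently (tadnohirv, fakelzuwv), so the final letter is not what conditions the rule; the second-to-last letter is.
"piviwh" has second-to-last letter 'w'. The stems whose second-to-last letter is 'w' (busewh → fabusewh, kelzuwv → fakelzuwv, banunuwt → fabanunuwt) add the prefix fa-.
The other patterns: stems whose second-to-last letter is 'r' change the last vowel to 'i'; stems whose second-to-last letter is 'm', 'n' or 'z' add -ani.
So piviwh → fapiviwh.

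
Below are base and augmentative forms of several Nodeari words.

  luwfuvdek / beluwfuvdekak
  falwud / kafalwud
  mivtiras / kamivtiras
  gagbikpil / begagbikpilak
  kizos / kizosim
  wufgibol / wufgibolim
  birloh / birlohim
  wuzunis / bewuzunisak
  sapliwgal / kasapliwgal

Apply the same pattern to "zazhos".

wufgibol and gagbikpil both end in -l yet inflect differently (wufgibolim, begagbikpilak), so the final letter is not what conditions the rule; the last vowel is.
"zazhos" has last vowel 'o'. The stems whose last vowel is 'o' (kizos → kizosim, wufgibol → wufgibolim, birloh → birlohim) add -im.
The other patterns: stems whose last vowel is 'e' or 'i' add be- … -ak around the stem; stems whose last vowel is 'a' or 'u' add the prefix ka-.
So zazhos → zazhosim.

zazhosim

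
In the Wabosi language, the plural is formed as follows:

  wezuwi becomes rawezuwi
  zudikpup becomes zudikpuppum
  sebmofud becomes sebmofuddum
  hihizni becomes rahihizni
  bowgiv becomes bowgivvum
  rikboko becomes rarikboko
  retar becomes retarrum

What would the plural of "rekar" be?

hihizni and bowgiv both have last vowel 'i' yet inflect differently (rahihizni, bowgivvum), so the last vowel is not what conditions the rule; whether the stem ends in a vowel or a consonant is.
"rekar" ends in a consonant. The stems ending in a consonant (retar → retarrum, sebmofud → sebmofuddum, zudikpup → zudikpuppum) double the final consonant and add -um.
So rekar → rekarrum.

rekarrum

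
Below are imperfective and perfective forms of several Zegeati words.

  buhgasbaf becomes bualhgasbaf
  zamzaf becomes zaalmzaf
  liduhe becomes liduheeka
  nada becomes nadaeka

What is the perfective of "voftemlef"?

voalftemlef

nada and zamzaf both have last vowel 'a' yet inflect differently (nadaeka, zaalmzaf), so the last vowel is not what conditions the rule; whether the stem ends in a vowel or a consonant is.
"voftemlef" ends in a consonant. The stems ending in a consonant (zamzaf → zaalmzaf, buhgasbaf → bualhgasbaf) insert -al- after the first vowel.
The other pattern: stems ending in a vowel add -eka.
So voftemlef → voalftemlef.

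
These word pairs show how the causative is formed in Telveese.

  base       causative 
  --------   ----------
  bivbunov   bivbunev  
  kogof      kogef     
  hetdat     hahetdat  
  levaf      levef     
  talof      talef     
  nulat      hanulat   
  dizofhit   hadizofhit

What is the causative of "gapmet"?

"gapmet" ends in -t. The stems ending in -t (hetdat → hahetdat, dizofhit → hadizofhit, nulat → hanulat) add the prefix ha-.
So gapmet → hagapmet.

hagapmet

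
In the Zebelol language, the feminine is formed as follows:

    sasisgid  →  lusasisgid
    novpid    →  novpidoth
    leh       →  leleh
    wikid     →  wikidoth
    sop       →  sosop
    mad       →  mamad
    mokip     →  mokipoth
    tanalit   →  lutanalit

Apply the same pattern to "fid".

sop and mokip both end in -p yet inflect differently (sosop, mokipoth), so the final letter is not what conditions the rule; the number of vowels is.
"fid" has 1 vowel. The stems with 1 vowel (sop → sosop, mad → mamad, leh → leleh) repeat the first consonant+vowel as a prefix.
So fid → fifid.

fifid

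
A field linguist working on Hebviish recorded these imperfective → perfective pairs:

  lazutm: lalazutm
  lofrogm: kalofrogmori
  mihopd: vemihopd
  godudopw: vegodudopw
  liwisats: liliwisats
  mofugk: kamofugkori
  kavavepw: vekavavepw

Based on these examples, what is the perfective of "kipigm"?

lazutm and lofrogm both end in -m yet inflect differently (lalazutm, kalofrogmori), so the final letter is not what conditions the rule; the second-to-last letter is.
"kipigm" has second-to-last letter 'g'. The stems whose second-to-last letter is 'g' (mofugk → kamofugkori, lofrogm → kalofrogmori) add ka- … -ori around the stem.
So kipigm → kakipigmori.

kakipigmori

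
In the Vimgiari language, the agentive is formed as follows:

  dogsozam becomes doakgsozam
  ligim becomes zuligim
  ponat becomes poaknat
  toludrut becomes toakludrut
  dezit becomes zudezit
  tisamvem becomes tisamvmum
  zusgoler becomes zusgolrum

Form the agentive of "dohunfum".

tisamvem and ligim both end in -m yet inflect differently (tisamvmum, zuligim), so the final letter is not what conditions the rule; the last vowel is.
"dohunfum" has last vowel 'u'. The one such stem in the data (toludrut → toakludrut) inserts -ak- after the first vowel (as do dogsozam, ponat), so the same rule applies.
So dohunfum → doakhunfum.

doakhunfum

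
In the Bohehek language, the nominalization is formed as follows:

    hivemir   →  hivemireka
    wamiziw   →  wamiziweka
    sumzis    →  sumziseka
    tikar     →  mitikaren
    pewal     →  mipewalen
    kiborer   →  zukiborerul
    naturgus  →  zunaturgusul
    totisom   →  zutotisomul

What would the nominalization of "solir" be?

"solir" has last vowel 'i'. The stems whose last vowel is 'i' (hivemir → hivemireka, wamiziw → wamiziweka, sumzis → sumziseka) add -eka.
So solir → solireka.

solireka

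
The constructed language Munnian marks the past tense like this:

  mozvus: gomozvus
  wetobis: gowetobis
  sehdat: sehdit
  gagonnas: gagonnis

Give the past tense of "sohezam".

"sohezam" has last vowel 'a'. The stems whose last vowel is 'a' (sehdat → sehdit, gagonnas → gagonnis) change the last vowel to 'i'.
The other pattern: stems whose last vowel is 'i' or 'u' add the prefix go-.
So sohezam → sohezim.

sohezim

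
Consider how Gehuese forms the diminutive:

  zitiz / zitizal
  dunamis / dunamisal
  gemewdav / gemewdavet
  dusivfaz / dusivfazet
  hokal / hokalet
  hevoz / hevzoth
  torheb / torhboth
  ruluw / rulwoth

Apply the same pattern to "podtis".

podtisal

zitiz and dusivfaz both end in -z yet inflect differently (zitizal, dusivfazet), so the final letter is not what conditions the rule; the last vowel is.
"podtis" has last vowel 'i'. The stems whose last vowel is 'i' (zitiz → zitizal, dunamis → dunamisal) add -al.
The other patterns: stems whose last vowel is 'a' add -et; stems whose last vowel is 'e', 'o' or 'u' delete the last vowel and add -oth.
So podtis → podtisal.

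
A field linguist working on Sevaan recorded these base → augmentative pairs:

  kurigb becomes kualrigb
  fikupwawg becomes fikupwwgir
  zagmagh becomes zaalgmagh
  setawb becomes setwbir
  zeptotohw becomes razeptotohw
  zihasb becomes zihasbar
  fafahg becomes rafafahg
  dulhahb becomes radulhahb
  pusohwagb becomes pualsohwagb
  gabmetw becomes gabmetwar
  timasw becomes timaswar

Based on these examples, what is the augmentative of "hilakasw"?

hilakaswar

pusohwagb and setawb both end in -b yet inflect differently (pualsohwagb, setwbir), so the final letter is not what conditions the rule; the second-to-last letter is.
"hilakasw" has second-to-last letter 's'. The stems whose second-to-last letter is 's' (zihasb → zihasbar, timasw → timaswar) add -ar.
The other patterns: stems whose second-to-last letter is 'g' insert -al- after the first vowel; stems whose second-to-last letter is 'w' delete the last vowel and add -ir; stems whose second-to-last letter is 'h' add the prefix ra-.
So hilakasw → hilakaswar.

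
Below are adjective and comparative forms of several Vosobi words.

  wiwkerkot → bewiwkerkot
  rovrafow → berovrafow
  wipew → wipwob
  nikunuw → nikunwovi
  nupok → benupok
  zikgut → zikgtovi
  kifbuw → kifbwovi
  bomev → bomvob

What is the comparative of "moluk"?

molkovi

zikgut and wiwkerkot both end in -t yet inflect differently (zikgtovi, bewiwkerkot), so the final letter is not what conditions the rule; the last vowel is.
"moluk" has last vowel 'u'. The stems whose last vowel is 'u' (zikgut → zikgtovi, nikunuw → nikunwovi, kifbuw → kifbwovi) delete the last vowel and add -ovi.
The other patterns: stems whose last vowel is 'o' add the prefix be-; stems whose last vowel is 'e' delete the last vowel and add -ob.
So moluk → molkovi.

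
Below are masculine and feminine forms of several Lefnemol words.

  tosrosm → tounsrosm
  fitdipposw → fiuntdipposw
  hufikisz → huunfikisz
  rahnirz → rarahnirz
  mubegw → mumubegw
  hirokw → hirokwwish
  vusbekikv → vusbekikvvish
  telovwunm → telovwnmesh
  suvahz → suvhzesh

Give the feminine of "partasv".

paunrtasv

hufikisz and rahnirz both end in -z yet inflect differently (huunfikisz, rarahnirz), so the final letter is not what conditions the rule; the second-to-last letter is.
"partasv" has second-to-last letter 's'. The stems whose second-to-last letter is 's' (tosrosm → tounsrosm, fitdipposw → fiuntdipposw, hufikisz → huunfikisz) insert -un- after the first vowel.
So partasv → paunrtasv.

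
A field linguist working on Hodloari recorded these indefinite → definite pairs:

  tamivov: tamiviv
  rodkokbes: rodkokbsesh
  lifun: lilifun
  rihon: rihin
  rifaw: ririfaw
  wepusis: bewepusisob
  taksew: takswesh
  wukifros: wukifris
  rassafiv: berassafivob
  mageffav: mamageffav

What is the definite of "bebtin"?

"bebtin" has last vowel 'i'. The stems whose last vowel is 'i' (rassafiv → berassafivob, wepusis → bewepusisob) add be- … -ob around the stem.
The other patterns: stems whose last vowel is 'e' delete the last vowel and add -esh; stems whose last vowel is 'a' or 'u' repeat the first consonant+vowel as a prefix; stems whose last vowel is 'o' change the last vowel to 'i'.
So bebtin → bebebtinob.

bebebtinob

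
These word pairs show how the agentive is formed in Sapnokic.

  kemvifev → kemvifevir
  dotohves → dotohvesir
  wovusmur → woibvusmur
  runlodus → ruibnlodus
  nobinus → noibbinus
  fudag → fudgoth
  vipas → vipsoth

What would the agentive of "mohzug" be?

moibhzug

dotohves and runlodus both end in -s yet inflect differently (dotohvesir, ruibnlodus), so the final letter is not what conditions the rule; the last vowel is.
"mohzug" has last vowel 'u'. The stems whose last vowel is 'u' (wovusmur → woibvusmur, runlodus → ruibnlodus, nobinus → noibbinus) insert -ib- after the first vowel.
The other patterns: stems whose last vowel is 'e' add -ir; stems whose last vowel is 'a' delete the last vowel and add -oth.
So mohzug → moibhzug.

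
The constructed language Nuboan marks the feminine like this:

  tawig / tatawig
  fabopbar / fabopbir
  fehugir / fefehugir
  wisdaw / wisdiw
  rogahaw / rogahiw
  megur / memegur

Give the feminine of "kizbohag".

megur and fabopbar both end in -r yet inflect differently (memegur, fabopbir), so the final letter is not what conditions the rule; the last vowel is.
"kizbohag" has last vowel 'a'. The stems whose last vowel is 'a' (rogahaw → rogahiw, wisdaw → wisdiw, fabopbar → fabopbir) change the last vowel to 'i'.
The other pattern: stems whose last vowel is 'i' or 'u' repeat the first consonant+vowel as a prefix.
So kizbohag → kizbohig.

kizbohig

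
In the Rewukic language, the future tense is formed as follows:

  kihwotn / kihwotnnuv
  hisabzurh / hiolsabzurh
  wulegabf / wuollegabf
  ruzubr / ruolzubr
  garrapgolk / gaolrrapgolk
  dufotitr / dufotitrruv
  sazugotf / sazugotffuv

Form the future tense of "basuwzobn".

sazugotf and wulegabf both end in -f yet inflect differently (sazugotffuv, wuollegabf), so the final letter is not what conditions the rule; the second-to-last letter is.
"basuwzobn" has second-to-last letter 'b'. The stems whose second-to-last letter is 'b' (wulegabf → wuollegabf, ruzubr → ruolzubr) insert -ol- after the first vowel.
The other pattern: stems whose second-to-last letter is 't' double the final consonant and add -uv.
So basuwzobn → baolsuwzobn.

baolsuwzobn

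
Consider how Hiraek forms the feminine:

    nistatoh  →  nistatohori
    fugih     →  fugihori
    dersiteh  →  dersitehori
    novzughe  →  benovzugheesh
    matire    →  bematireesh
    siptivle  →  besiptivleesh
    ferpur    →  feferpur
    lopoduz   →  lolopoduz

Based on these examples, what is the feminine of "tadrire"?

betadrireesh

"tadrire" ends in -e. The stems ending in -e (novzughe → benovzugheesh, matire → bematireesh, siptivle → besiptivleesh) add be- … -esh around the stem.
The other patterns: stems ending in -h add -ori; stems ending in -r or -z repeat the first consonant+vowel as a prefix.
So tadrire → betadrireesh.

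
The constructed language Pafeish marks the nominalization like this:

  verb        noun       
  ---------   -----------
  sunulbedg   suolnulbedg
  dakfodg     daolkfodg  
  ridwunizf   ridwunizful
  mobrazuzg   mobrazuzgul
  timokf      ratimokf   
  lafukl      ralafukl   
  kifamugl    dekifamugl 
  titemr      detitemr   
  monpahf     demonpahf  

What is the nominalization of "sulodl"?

sunulbedg and mobrazuzg both end in -g yet inflect differently (suolnulbedg, mobrazuzgul), so the final letter is not what conditions the rule; the second-to-last letter is.
"sulodl" has second-to-last letter 'd'. The stems whose second-to-last letter is 'd' (sunulbedg → suolnulbedg, dakfodg → daolkfodg) insert -ol- after the first vowel.
So sulodl → suollodl.

suollodl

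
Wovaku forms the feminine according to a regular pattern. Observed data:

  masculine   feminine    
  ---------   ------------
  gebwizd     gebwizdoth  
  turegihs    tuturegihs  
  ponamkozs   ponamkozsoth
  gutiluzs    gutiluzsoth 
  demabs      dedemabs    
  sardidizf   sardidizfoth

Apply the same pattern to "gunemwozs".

gutiluzs and turegihs both end in -s yet inflect differently (gutiluzsoth, tuturegihs), so the final letter is not what conditions the rule; the second-to-last letter is.
"gunemwozs" has second-to-last letter 'z'. The stems whose second-to-last letter is 'z' (gebwizd → gebwizdoth, gutiluzs → gutiluzsoth, sardidizf → sardidizfoth) add -oth.
So gunemwozs → gunemwozsoth.

gunemwozsoth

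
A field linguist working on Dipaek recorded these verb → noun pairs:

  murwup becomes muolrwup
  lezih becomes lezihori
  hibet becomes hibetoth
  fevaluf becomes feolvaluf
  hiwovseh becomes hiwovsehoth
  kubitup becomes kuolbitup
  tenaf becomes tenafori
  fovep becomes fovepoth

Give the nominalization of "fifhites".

fifhitesoth

fovep and murwup both end in -p yet inflect differently (fovepoth, muolrwup), so the final letter is not what conditions the rule; the last vowel is.
"fifhites" has last vowel 'e'. The stems whose last vowel is 'e' (fovep → fovepoth, hibet → hibetoth, hiwovseh → hiwovsehoth) add -oth.
The other patterns: stems whose last vowel is 'u' insert -ol- after the first vowel; stems whose last vowel is 'a' or 'i' add -ori.
So fifhites → fifhitesoth.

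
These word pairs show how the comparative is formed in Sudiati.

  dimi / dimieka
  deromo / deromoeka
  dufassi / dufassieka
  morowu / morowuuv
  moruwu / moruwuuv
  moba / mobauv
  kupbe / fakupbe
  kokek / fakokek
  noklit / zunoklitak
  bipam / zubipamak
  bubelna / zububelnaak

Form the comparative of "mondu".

moba and bubelna both end in -a yet inflect differently (mobauv, zububelnaak), so the final letter is not what conditions the rule; the first letter is.
"mondu" begins with m-. The stems beginning with m- (morowu → morowuuv, moruwu → moruwuuv, moba → mobauv) add -uv.
The other patterns: stems beginning with d- add -eka; stems beginning with k- add the prefix fa-; stems beginning with b- or n- add zu- … -ak around the stem.
So mondu → monduuv.

monduuv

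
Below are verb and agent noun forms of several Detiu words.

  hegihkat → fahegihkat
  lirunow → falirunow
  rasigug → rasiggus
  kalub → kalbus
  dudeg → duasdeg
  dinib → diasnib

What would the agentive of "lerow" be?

falerow

"lerow" has last vowel 'o'. The one such stem in the data (lirunow → falirunow) adds the prefix fa-, so the same rule applies.
So lerow → falerow.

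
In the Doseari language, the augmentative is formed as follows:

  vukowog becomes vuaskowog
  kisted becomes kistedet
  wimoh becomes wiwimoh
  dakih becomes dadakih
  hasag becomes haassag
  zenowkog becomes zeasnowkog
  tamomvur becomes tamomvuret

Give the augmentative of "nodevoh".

wimoh and zenowkog both have last vowel 'o' yet inflect differently (wiwimoh, zeasnowkog), so the last vowel is not what conditions the rule; the final letter is.
"nodevoh" ends in -h. The stems ending in -h (dakih → dadakih, wimoh → wiwimoh) repeat the first consonant+vowel as a prefix.
So nodevoh → nonodevoh.

nonodevoh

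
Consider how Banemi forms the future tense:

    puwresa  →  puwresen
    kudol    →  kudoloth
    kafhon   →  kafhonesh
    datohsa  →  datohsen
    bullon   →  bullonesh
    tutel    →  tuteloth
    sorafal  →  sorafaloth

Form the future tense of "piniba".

"piniba" ends in -a. The stems ending in -a (datohsa → datohsen, puwresa → puwresen) drop the final letter and add -en.
The other patterns: stems ending in -l add -oth; stems ending in -n add -esh.
So piniba → piniben.

piniben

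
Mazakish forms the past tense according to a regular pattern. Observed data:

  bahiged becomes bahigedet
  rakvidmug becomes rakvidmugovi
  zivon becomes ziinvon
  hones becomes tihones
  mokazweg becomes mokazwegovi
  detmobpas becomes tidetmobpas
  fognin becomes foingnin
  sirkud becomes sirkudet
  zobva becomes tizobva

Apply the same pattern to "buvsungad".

mokazweg and bahiged both have last vowel 'e' yet inflect differently (mokazwegovi, bahigedet), so the last vowel is not what conditions the rule; the final letter is.
"buvsungad" ends in -d. The stems ending in -d (bahiged → bahigedet, sirkud → sirkudet) add -et.
The other patterns: stems ending in -g add -ovi; stems ending in -n insert -in- after the first vowel; stems ending in -a or -s add the prefix ti-.
So buvsungad → buvsungadet.

buvsungadet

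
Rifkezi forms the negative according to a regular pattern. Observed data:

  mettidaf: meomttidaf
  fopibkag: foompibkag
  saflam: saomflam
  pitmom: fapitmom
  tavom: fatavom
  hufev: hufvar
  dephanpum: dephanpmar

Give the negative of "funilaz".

fuomnilaz

"funilaz" has last vowel 'a'. The stems whose last vowel is 'a' (mettidaf → meomttidaf, fopibkag → foompibkag, saflam → saomflam) insert -om- after the first vowel.
So funilaz → fuomnilaz.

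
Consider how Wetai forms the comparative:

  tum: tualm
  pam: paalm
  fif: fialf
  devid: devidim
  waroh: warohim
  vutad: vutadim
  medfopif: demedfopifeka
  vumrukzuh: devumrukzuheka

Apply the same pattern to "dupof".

dupofim

"dupof" has 2 vowels. The stems with 2 vowels (devid → devidim, waroh → warohim, vutad → vutadim) add -im.
The other patterns: stems with 1 vowel insert -al- after the first vowel; stems with 3 vowels add de- … -eka around the stem.
So dupof → dupofim.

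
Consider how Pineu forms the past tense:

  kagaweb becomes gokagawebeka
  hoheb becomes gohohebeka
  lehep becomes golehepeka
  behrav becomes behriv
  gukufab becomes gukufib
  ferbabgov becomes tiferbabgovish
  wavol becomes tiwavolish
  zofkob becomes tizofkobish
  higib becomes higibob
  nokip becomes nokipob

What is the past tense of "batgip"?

kagaweb and gukufab both end in -b yet inflect differently (gokagawebeka, gukufib), so the final letter is not what conditions the rule; the last vowel is.
"batgip" has last vowel 'i'. The stems whose last vowel is 'i' (higib → higibob, nokip → nokipob) add -ob.
So batgip → batgipob.

batgipob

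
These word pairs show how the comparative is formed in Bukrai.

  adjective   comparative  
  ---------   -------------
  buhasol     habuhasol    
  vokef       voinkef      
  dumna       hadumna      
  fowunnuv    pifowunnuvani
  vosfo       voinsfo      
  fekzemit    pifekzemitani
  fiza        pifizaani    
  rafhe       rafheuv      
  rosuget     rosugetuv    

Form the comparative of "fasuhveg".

"fasuhveg" begins with f-. The stems beginning with f- (fiza → pifizaani, fekzemit → pifekzemitani, fowunnuv → pifowunnuvani) add pi- … -ani around the stem.
The other patterns: stems beginning with r- add -uv; stems beginning with v- insert -in- after the first vowel; stems beginning with b- or d- add the prefix ha-.
So fasuhveg → pifasuhvegani.

pifasuhvegani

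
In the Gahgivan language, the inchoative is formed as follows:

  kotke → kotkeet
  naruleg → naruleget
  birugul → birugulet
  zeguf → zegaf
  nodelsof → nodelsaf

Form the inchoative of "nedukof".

zeguf and birugul both have last vowel 'u' yet inflect differently (zegaf, birugulet), so the last vowel is not what conditions the rule; the final letter is.
"nedukof" ends in -f. The stems ending in -f (zeguf → zegaf, nodelsof → nodelsaf) change the last vowel to 'a'.
So nedukof → nedukaf.

nedukaf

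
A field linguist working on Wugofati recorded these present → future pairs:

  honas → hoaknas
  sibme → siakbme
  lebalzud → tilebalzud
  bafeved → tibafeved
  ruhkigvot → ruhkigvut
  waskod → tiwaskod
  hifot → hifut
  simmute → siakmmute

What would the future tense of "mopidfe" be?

waskod and ruhkigvot both have last vowel 'o' yet inflect differently (tiwaskod, ruhkigvut), so the last vowel is not what conditions the rule; the final letter is.
"mopidfe" ends in -e. The stems ending in -e (sibme → siakbme, simmute → siakmmute) insert -ak- after the first vowel.
So mopidfe → moakpidfe.

moakpidfe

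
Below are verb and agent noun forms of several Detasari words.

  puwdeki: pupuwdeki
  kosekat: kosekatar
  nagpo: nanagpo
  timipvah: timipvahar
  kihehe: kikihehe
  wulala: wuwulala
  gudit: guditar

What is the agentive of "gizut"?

gizutar

gudit and puwdeki both have last vowel 'i' yet inflect differently (guditar, pupuwdeki), so the last vowel is not what conditions the rule; whether the stem ends in a vowel or a consonant is.
"gizut" ends in a consonant. The stems ending in a consonant (kosekat → kosekatar, timipvah → timipvahar, gudit → guditar) add -ar.
So gizut → gizutar.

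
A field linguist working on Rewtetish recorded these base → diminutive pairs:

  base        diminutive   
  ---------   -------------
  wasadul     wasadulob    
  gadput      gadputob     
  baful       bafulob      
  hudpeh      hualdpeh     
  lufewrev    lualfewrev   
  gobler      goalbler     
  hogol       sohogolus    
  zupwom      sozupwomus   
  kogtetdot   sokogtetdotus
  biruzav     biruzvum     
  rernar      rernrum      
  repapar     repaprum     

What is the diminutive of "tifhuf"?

tifhufob

wasadul and hogol both end in -l yet inflect differently (wasadulob, sohogolus), so the final letter is not what conditions the rule; the last vowel is.
"tifhuf" has last vowel 'u'. The stems whose last vowel is 'u' (wasadul → wasadulob, gadput → gadputob, baful → bafulob) add -ob.
So tifhuf → tifhufob.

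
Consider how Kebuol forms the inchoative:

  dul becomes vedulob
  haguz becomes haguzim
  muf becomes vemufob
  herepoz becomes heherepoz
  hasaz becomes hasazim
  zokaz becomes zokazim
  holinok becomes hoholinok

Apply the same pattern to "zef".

"zef" has 1 vowel. The stems with 1 vowel (dul → vedulob, muf → vemufob) add ve- … -ob around the stem.
So zef → vezefob.

vezefob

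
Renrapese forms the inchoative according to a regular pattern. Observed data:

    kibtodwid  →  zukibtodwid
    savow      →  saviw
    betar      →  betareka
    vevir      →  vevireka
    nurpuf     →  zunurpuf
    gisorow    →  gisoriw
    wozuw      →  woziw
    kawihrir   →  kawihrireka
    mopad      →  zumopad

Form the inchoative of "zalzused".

wozuw and nurpuf both have last vowel 'u' yet inflect differently (woziw, zunurpuf), so the last vowel is not what conditions the rule; the final letter is.
"zalzused" ends in -d. The stems ending in -d (mopad → zumopad, kibtodwid → zukibtodwid) add the prefix zu-.
So zalzused → zuzalzused.

zuzalzused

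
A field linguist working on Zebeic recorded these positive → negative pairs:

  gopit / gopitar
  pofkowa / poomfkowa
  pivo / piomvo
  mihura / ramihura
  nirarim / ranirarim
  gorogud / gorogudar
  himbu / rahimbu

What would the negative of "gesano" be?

gesanoar

pofkowa and mihura both end in -a yet inflect differently (poomfkowa, ramihura), so the final letter is not what conditions the rule; the first letter is.
"gesano" begins with g-. The stems beginning with g- (gorogud → gorogudar, gopit → gopitar) add -ar.
So gesano → gesanoar.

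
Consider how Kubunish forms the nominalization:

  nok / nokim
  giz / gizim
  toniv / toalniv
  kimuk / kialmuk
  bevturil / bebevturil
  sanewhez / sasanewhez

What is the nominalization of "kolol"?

"kolol" has 2 vowels. The stems with 2 vowels (toniv → toalniv, kimuk → kialmuk) insert -al- after the first vowel.
The other patterns: stems with 1 vowel add -im; stems with 3 vowels repeat the first consonant+vowel as a prefix.
So kolol → koallol.

koallol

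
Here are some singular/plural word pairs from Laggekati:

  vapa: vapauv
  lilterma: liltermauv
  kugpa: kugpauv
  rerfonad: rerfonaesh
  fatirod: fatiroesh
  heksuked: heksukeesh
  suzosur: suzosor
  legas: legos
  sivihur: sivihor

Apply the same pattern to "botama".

botamauv

"botama" ends in -a. The stems ending in -a (vapa → vapauv, lilterma → liltermauv, kugpa → kugpauv) add -uv.
So botama → botamauv.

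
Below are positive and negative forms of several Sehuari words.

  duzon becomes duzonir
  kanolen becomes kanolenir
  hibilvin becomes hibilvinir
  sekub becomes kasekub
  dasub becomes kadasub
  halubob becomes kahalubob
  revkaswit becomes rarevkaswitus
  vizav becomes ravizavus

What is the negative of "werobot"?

"werobot" ends in -t. The one such stem in the data (revkaswit → rarevkaswitus) adds ra- … -us around the stem, so the same rule applies.
So werobot → rawerobotus.

rawerobotus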